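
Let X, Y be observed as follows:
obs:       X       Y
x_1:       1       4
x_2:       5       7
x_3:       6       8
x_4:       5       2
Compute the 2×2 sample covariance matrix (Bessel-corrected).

Step 1 — column means:
  mean(X) = (1 + 5 + 6 + 5) / 4 = 17/4 = 4.25
  mean(Y) = (4 + 7 + 8 + 2) / 4 = 21/4 = 5.25

Step 2 — sample covariance S[i,j] = (1/(n-1)) · Σ_k (x_{k,i} - mean_i) · (x_{k,j} - mean_j), with n-1 = 3.
  S[X,X] = ((-3.25)·(-3.25) + (0.75)·(0.75) + (1.75)·(1.75) + (0.75)·(0.75)) / 3 = 14.75/3 = 4.9167
  S[X,Y] = ((-3.25)·(-1.25) + (0.75)·(1.75) + (1.75)·(2.75) + (0.75)·(-3.25)) / 3 = 7.75/3 = 2.5833
  S[Y,Y] = ((-1.25)·(-1.25) + (1.75)·(1.75) + (2.75)·(2.75) + (-3.25)·(-3.25)) / 3 = 22.75/3 = 7.5833

S is symmetric (S[j,i] = S[i,j]). Assembling:

S = [[4.9167, 2.5833],
 [2.5833, 7.5833]]


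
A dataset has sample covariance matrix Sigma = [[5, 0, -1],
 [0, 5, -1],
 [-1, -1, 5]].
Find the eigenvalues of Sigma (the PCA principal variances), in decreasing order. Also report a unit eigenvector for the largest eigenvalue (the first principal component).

Step 1 — characteristic polynomial p(λ) = det(λI - Sigma) = λ³ - tr·λ² + c_1·λ - det, where tr = trace, c_1 = sum of the principal 2×2 minors, det = det(Sigma):
  tr = 5 + 5 + 5 = 15,
  c_1 = (5·5 - (0)²) + (5·5 - (-1)²) + (5·5 - (-1)²) = 25 + 24 + 24 = 73,
  det = 5·(5·5 - (-1)²) - (0)·((0)·5 - (-1)·(-1)) + (-1)·((0)·(-1) - 5·(-1)) = 5·(24) - (0)·(-1) + (-1)·(5) = 115.
  So p(λ) = λ³ - 15λ² + 73λ - 115.
Step 2 — look for an integer root (rational root theorem: any rational root is an integer divisor of 115). Testing λ = 5:
  p(5) = 125 - 375 + 365 - 115 = 0  ✓
  Dividing out (λ - 5): p(λ) = (λ - 5)(λ² - 10λ + 23).
Step 3 — remaining eigenvalues from the quadratic λ² - 10λ + 23 = 0:
  Δ = 10² - 4·23 = 100 - 92 = 8,  λ = (10 ± √8)/2 = (10 ± 2.8284)/2 ≈ 6.4142 or 3.5858.
  Sorted: λ_1 = 6.4142,  λ_2 = 5,  λ_3 = 3.5858  (check: sum = 15 = tr ✓).

Step 4 — unit eigenvector for λ_1 ≈ 6.4142: v spans the null space of (Sigma - λ_1 I), whose rows are
  r_1 = (-1.4142, 0, -1),  r_2 = (0, -1.4142, -1),  r_3 = (-1, -1, -1.4142).
  v is orthogonal to every row, so take v ∝ r_1 × r_2 = ((0)·(-1) - (-1)·(-1.4142), (-1)·(0) - (-1.4142)·(-1), (-1.4142)·(-1.4142) - (0)·(0)) ≈ (-1.4142, -1.4142, 2).
  Rescale (multiply by -1 so the first nonzero entry is positive): u = (1.4142, 1.4142, -2).
  ||u|| = √((1.4142)² + (1.4142)² + (-2)²) = √(8) ≈ 2.8284,  v_1 = u/||u|| ≈ (0.5, 0.5, -0.7071) (||v_1|| = 1).

λ_1 = 6.4142,  λ_2 = 5,  λ_3 = 3.5858;  v_1 ≈ (0.5, 0.5, -0.7071)


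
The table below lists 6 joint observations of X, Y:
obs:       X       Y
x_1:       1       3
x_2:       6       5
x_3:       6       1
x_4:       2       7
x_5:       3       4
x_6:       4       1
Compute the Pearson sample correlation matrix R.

Step 1 — column means:
  mean(X) = (1 + 6 + 6 + 2 + 3 + 4) / 6 = 22/6 = 3.6667
  mean(Y) = (3 + 5 + 1 + 7 + 4 + 1) / 6 = 21/6 = 3.5

Step 2 — sample variances and covariances s[i,j] = (1/(n-1)) · Σ_k (x_{k,i} - mean_i) · (x_{k,j} - mean_j), with n-1 = 5:
  s[X,X] = ((-2.6667)·(-2.6667) + (2.3333)·(2.3333) + (2.3333)·(2.3333) + (-1.6667)·(-1.6667) + (-0.6667)·(-0.6667) + (0.3333)·(0.3333)) / 5 = 21.3333/5 = 4.2667
  s[X,Y] = ((-2.6667)·(-0.5) + (2.3333)·(1.5) + (2.3333)·(-2.5) + (-1.6667)·(3.5) + (-0.6667)·(0.5) + (0.3333)·(-2.5)) / 5 = -8/5 = -1.6
  s[Y,Y] = ((-0.5)·(-0.5) + (1.5)·(1.5) + (-2.5)·(-2.5) + (3.5)·(3.5) + (0.5)·(0.5) + (-2.5)·(-2.5)) / 5 = 27.5/5 = 5.5
  Sample standard deviations s_i = √(s[i,i]):
  s(X) = √(4.2667) = 2.0656
  s(Y) = √(5.5) = 2.3452

Step 3 — r_{ij} = s_{ij} / (s_i · s_j):
  r[X,X] = 1 (diagonal).
  r[X,Y] = -1.6 / (2.0656 · 2.3452) = -1.6 / 4.8442 = -0.3303
  r[Y,Y] = 1 (diagonal).

R is symmetric with unit diagonal. Assembling:

R = [[1, -0.3303],
 [-0.3303, 1]]


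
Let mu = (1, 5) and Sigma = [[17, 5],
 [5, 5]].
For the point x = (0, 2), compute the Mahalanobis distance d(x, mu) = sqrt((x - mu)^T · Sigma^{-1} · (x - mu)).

Step 1 — centre the observation: (x - mu) = (-1, -3).

Step 2 — invert Sigma. det(Sigma) = 17·5 - (5)² = 60.
  Sigma^{-1} = (1/det) · [[d, -b], [-b, a]] = [[0.0833, -0.0833],
 [-0.0833, 0.2833]].

Step 3 — form the quadratic (x - mu)^T · Sigma^{-1} · (x - mu):
  Sigma^{-1} · (x - mu) = (0.1667, -0.7667).
  (x - mu)^T · [Sigma^{-1} · (x - mu)] = (-1)·(0.1667) + (-3)·(-0.7667) = 2.1333.

Step 4 — take square root: d = √(2.1333) ≈ 1.4606.

d(x, mu) = √(2.1333) ≈ 1.4606


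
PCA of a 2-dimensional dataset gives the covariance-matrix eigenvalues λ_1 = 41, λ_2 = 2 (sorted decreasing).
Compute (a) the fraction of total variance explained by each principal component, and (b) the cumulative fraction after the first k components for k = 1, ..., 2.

Step 1 — total variance = trace(Sigma) = Σ λ_i = 41 + 2 = 43.

Step 2 — fraction explained by component i = λ_i / Σ λ:
  PC1: 41/43 = 0.9535
  PC2: 2/43 = 0.0465

Step 3 — cumulative fraction after k components = (λ_1 + ... + λ_k) / Σ λ:
  k = 1: 41/43 = 0.9535
  k = 2: (41 + 2)/43 = 43/43 = 1

Summary (fraction, with percent):

explained: PC1 0.9535 (95.35%), PC2 0.0465 (4.65%);  cumulative: 0.9535, 1


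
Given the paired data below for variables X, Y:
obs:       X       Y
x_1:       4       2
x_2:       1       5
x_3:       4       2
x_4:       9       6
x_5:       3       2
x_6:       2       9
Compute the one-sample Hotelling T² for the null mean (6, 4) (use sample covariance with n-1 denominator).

Step 1 — sample mean vector:
  mean(X) = (4 + 1 + 4 + 9 + 3 + 2) / 6 = 23/6 = 3.8333
  mean(Y) = (2 + 5 + 2 + 6 + 2 + 9) / 6 = 26/6 = 4.3333
  x̄ = (3.8333, 4.3333),  deviation x̄ - mu_0 = (3.8333, 4.3333) - (6, 4) = (-2.1667, 0.3333).

Step 2 — sample covariance matrix, S[i,j] = (1/(n-1)) · Σ_k (x_{k,i} - mean_i) · (x_{k,j} - mean_j), divisor n-1 = 5:
  S[X,X] = ((0.1667)·(0.1667) + (-2.8333)·(-2.8333) + (0.1667)·(0.1667) + (5.1667)·(5.1667) + (-0.8333)·(-0.8333) + (-1.8333)·(-1.8333)) / 5 = 38.8333/5 = 7.7667
  S[X,Y] = ((0.1667)·(-2.3333) + (-2.8333)·(0.6667) + (0.1667)·(-2.3333) + (5.1667)·(1.6667) + (-0.8333)·(-2.3333) + (-1.8333)·(4.6667)) / 5 = -0.6667/5 = -0.1333
  S[Y,Y] = ((-2.3333)·(-2.3333) + (0.6667)·(0.6667) + (-2.3333)·(-2.3333) + (1.6667)·(1.6667) + (-2.3333)·(-2.3333) + (4.6667)·(4.6667)) / 5 = 41.3333/5 = 8.2667
  S = [[7.7667, -0.1333],
 [-0.1333, 8.2667]].

Step 3 — invert S. det(S) = 7.7667·8.2667 - (-0.1333)² = 64.1867.
  S^{-1} = (1/det) · [[d, -b], [-b, a]] = [[0.1288, 0.0021],
 [0.0021, 0.121]].

Step 4 — quadratic form (x̄ - mu_0)^T · S^{-1} · (x̄ - mu_0):
  S^{-1} · (x̄ - mu_0) = (-0.2784, 0.0358),
  (x̄ - mu_0)^T · [...] = (-2.1667)·(-0.2784) + (0.3333)·(0.0358) = 0.615.

Step 5 — scale by n: T² = 6 · 0.615 = 3.6903.

T² ≈ 3.6903


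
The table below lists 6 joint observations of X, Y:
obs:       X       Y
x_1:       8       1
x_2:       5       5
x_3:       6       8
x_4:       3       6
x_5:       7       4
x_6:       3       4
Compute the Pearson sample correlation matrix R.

Step 1 — column means:
  mean(X) = (8 + 5 + 6 + 3 + 7 + 3) / 6 = 32/6 = 5.3333
  mean(Y) = (1 + 5 + 8 + 6 + 4 + 4) / 6 = 28/6 = 4.6667

Step 2 — sample variances and covariances s[i,j] = (1/(n-1)) · Σ_k (x_{k,i} - mean_i) · (x_{k,j} - mean_j), with n-1 = 5:
  s[X,X] = ((2.6667)·(2.6667) + (-0.3333)·(-0.3333) + (0.6667)·(0.6667) + (-2.3333)·(-2.3333) + (1.6667)·(1.6667) + (-2.3333)·(-2.3333)) / 5 = 21.3333/5 = 4.2667
  s[X,Y] = ((2.6667)·(-3.6667) + (-0.3333)·(0.3333) + (0.6667)·(3.3333) + (-2.3333)·(1.3333) + (1.6667)·(-0.6667) + (-2.3333)·(-0.6667)) / 5 = -10.3333/5 = -2.0667
  s[Y,Y] = ((-3.6667)·(-3.6667) + (0.3333)·(0.3333) + (3.3333)·(3.3333) + (1.3333)·(1.3333) + (-0.6667)·(-0.6667) + (-0.6667)·(-0.6667)) / 5 = 27.3333/5 = 5.4667
  Sample standard deviations s_i = √(s[i,i]):
  s(X) = √(4.2667) = 2.0656
  s(Y) = √(5.4667) = 2.3381

Step 3 — r_{ij} = s_{ij} / (s_i · s_j):
  r[X,X] = 1 (diagonal).
  r[X,Y] = -2.0667 / (2.0656 · 2.3381) = -2.0667 / 4.8295 = -0.4279
  r[Y,Y] = 1 (diagonal).

R is symmetric with unit diagonal. Assembling:

R = [[1, -0.4279],
 [-0.4279, 1]]


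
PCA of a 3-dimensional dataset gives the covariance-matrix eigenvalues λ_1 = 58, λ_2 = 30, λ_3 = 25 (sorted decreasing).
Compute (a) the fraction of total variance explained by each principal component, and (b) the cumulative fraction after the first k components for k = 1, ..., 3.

Step 1 — total variance = trace(Sigma) = Σ λ_i = 58 + 30 + 25 = 113.

Step 2 — fraction explained by component i = λ_i / Σ λ:
  PC1: 58/113 = 0.5133
  PC2: 30/113 = 0.2655
  PC3: 25/113 = 0.2212

Step 3 — cumulative fraction after k components = (λ_1 + ... + λ_k) / Σ λ:
  k = 1: 58/113 = 0.5133
  k = 2: (58 + 30)/113 = 88/113 = 0.7788
  k = 3: (58 + 30 + 25)/113 = 113/113 = 1

Summary (fraction, with percent):

explained: PC1 0.5133 (51.33%), PC2 0.2655 (26.55%), PC3 0.2212 (22.12%);  cumulative: 0.5133, 0.7788, 1


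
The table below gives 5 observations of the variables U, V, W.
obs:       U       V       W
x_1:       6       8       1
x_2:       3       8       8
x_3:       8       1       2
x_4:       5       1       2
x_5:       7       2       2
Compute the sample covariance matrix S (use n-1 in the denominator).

Step 1 — column means:
  mean(U) = (6 + 3 + 8 + 5 + 7) / 5 = 29/5 = 5.8
  mean(V) = (8 + 8 + 1 + 1 + 2) / 5 = 20/5 = 4
  mean(W) = (1 + 8 + 2 + 2 + 2) / 5 = 15/5 = 3

Step 2 — sample covariance S[i,j] = (1/(n-1)) · Σ_k (x_{k,i} - mean_i) · (x_{k,j} - mean_j), with n-1 = 4.
  S[U,U] = ((0.2)·(0.2) + (-2.8)·(-2.8) + (2.2)·(2.2) + (-0.8)·(-0.8) + (1.2)·(1.2)) / 4 = 14.8/4 = 3.7
  S[U,V] = ((0.2)·(4) + (-2.8)·(4) + (2.2)·(-3) + (-0.8)·(-3) + (1.2)·(-2)) / 4 = -17/4 = -4.25
  S[U,W] = ((0.2)·(-2) + (-2.8)·(5) + (2.2)·(-1) + (-0.8)·(-1) + (1.2)·(-1)) / 4 = -17/4 = -4.25
  S[V,V] = ((4)·(4) + (4)·(4) + (-3)·(-3) + (-3)·(-3) + (-2)·(-2)) / 4 = 54/4 = 13.5
  S[V,W] = ((4)·(-2) + (4)·(5) + (-3)·(-1) + (-3)·(-1) + (-2)·(-1)) / 4 = 20/4 = 5
  S[W,W] = ((-2)·(-2) + (5)·(5) + (-1)·(-1) + (-1)·(-1) + (-1)·(-1)) / 4 = 32/4 = 8

S is symmetric (S[j,i] = S[i,j]). Assembling:

S = [[3.7, -4.25, -4.25],
 [-4.25, 13.5, 5],
 [-4.25, 5, 8]]


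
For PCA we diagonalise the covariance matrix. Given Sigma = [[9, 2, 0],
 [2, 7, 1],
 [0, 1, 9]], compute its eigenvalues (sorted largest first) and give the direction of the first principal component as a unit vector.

Step 1 — characteristic polynomial p(λ) = det(λI - Sigma) = λ³ - tr·λ² + c_1·λ - det, where tr = trace, c_1 = sum of the principal 2×2 minors, det = det(Sigma):
  tr = 9 + 7 + 9 = 25,
  c_1 = (9·7 - (2)²) + (9·9 - (0)²) + (7·9 - (1)²) = 59 + 81 + 62 = 202,
  det = 9·(7·9 - (1)²) - (2)·((2)·9 - (1)·(0)) + (0)·((2)·(1) - 7·(0)) = 9·(62) - (2)·(18) + (0)·(2) = 522.
  So p(λ) = λ³ - 25λ² + 202λ - 522.
Step 2 — look for an integer root (rational root theorem: any rational root is an integer divisor of 522). Testing λ = 9:
  p(9) = 729 - 2025 + 1818 - 522 = 0  ✓
  Dividing out (λ - 9): p(λ) = (λ - 9)(λ² - 16λ + 58).
Step 3 — remaining eigenvalues from the quadratic λ² - 16λ + 58 = 0:
  Δ = 16² - 4·58 = 256 - 232 = 24,  λ = (16 ± √24)/2 = (16 ± 4.899)/2 ≈ 10.4495 or 5.5505.
  Sorted: λ_1 = 10.4495,  λ_2 = 9,  λ_3 = 5.5505  (check: sum = 25 = tr ✓).

Step 4 — unit eigenvector for λ_1 ≈ 10.4495: v spans the null space of (Sigma - λ_1 I), whose rows are
  r_1 = (-1.4495, 2, 0),  r_2 = (2, -3.4495, 1),  r_3 = (0, 1, -1.4495).
  v is orthogonal to every row, so take v ∝ r_1 × r_2 = ((2)·(1) - (0)·(-3.4495), (0)·(2) - (-1.4495)·(1), (-1.4495)·(-3.4495) - (2)·(2)) ≈ (2, 1.4495, 1).
  Let u = (2, 1.4495, 1).
  ||u|| = √((2)² + (1.4495)² + (1)²) = √(7.101) ≈ 2.6648,  v_1 = u/||u|| ≈ (0.7505, 0.5439, 0.3753) (||v_1|| = 1).

λ_1 = 10.4495,  λ_2 = 9,  λ_3 = 5.5505;  v_1 ≈ (0.7505, 0.5439, 0.3753)


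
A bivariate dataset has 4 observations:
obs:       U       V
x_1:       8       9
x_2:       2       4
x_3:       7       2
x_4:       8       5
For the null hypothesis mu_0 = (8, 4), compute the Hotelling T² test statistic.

Step 1 — sample mean vector:
  mean(U) = (8 + 2 + 7 + 8) / 4 = 25/4 = 6.25
  mean(V) = (9 + 4 + 2 + 5) / 4 = 20/4 = 5
  x̄ = (6.25, 5),  deviation x̄ - mu_0 = (6.25, 5) - (8, 4) = (-1.75, 1).

Step 2 — sample covariance matrix, S[i,j] = (1/(n-1)) · Σ_k (x_{k,i} - mean_i) · (x_{k,j} - mean_j), divisor n-1 = 3:
  S[U,U] = ((1.75)·(1.75) + (-4.25)·(-4.25) + (0.75)·(0.75) + (1.75)·(1.75)) / 3 = 24.75/3 = 8.25
  S[U,V] = ((1.75)·(4) + (-4.25)·(-1) + (0.75)·(-3) + (1.75)·(0)) / 3 = 9/3 = 3
  S[V,V] = ((4)·(4) + (-1)·(-1) + (-3)·(-3) + (0)·(0)) / 3 = 26/3 = 8.6667
  S = [[8.25, 3],
 [3, 8.6667]].

Step 3 — invert S. det(S) = 8.25·8.6667 - (3)² = 62.5.
  S^{-1} = (1/det) · [[d, -b], [-b, a]] = [[0.1387, -0.048],
 [-0.048, 0.132]].

Step 4 — quadratic form (x̄ - mu_0)^T · S^{-1} · (x̄ - mu_0):
  S^{-1} · (x̄ - mu_0) = (-0.2907, 0.216),
  (x̄ - mu_0)^T · [...] = (-1.75)·(-0.2907) + (1)·(0.216) = 0.7247.

Step 5 — scale by n: T² = 4 · 0.7247 = 2.8987.

T² ≈ 2.8987


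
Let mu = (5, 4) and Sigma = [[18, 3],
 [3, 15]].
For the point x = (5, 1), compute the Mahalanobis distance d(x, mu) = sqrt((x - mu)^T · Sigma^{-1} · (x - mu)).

Step 1 — centre the observation: (x - mu) = (0, -3).

Step 2 — invert Sigma. det(Sigma) = 18·15 - (3)² = 261.
  Sigma^{-1} = (1/det) · [[d, -b], [-b, a]] = [[0.0575, -0.0115],
 [-0.0115, 0.069]].

Step 3 — form the quadratic (x - mu)^T · Sigma^{-1} · (x - mu):
  Sigma^{-1} · (x - mu) = (0.0345, -0.2069).
  (x - mu)^T · [Sigma^{-1} · (x - mu)] = (0)·(0.0345) + (-3)·(-0.2069) = 0.6207.

Step 4 — take square root: d = √(0.6207) ≈ 0.7878.

d(x, mu) = √(0.6207) ≈ 0.7878


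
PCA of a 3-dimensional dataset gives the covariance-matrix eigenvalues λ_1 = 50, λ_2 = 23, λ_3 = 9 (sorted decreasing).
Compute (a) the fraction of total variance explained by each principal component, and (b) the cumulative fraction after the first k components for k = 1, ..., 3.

Step 1 — total variance = trace(Sigma) = Σ λ_i = 50 + 23 + 9 = 82.

Step 2 — fraction explained by component i = λ_i / Σ λ:
  PC1: 50/82 = 0.6098
  PC2: 23/82 = 0.2805
  PC3: 9/82 = 0.1098

Step 3 — cumulative fraction after k components = (λ_1 + ... + λ_k) / Σ λ:
  k = 1: 50/82 = 0.6098
  k = 2: (50 + 23)/82 = 73/82 = 0.8902
  k = 3: (50 + 23 + 9)/82 = 82/82 = 1

Summary (fraction, with percent):

explained: PC1 0.6098 (60.98%), PC2 0.2805 (28.05%), PC3 0.1098 (10.98%);  cumulative: 0.6098, 0.8902, 1


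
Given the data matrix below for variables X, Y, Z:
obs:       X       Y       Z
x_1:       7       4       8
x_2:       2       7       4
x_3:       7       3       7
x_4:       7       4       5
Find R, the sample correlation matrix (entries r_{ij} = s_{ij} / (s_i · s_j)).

Step 1 — column means:
  mean(X) = (7 + 2 + 7 + 7) / 4 = 23/4 = 5.75
  mean(Y) = (4 + 7 + 3 + 4) / 4 = 18/4 = 4.5
  mean(Z) = (8 + 4 + 7 + 5) / 4 = 24/4 = 6

Step 2 — sample variances and covariances s[i,j] = (1/(n-1)) · Σ_k (x_{k,i} - mean_i) · (x_{k,j} - mean_j), with n-1 = 3:
  s[X,X] = ((1.25)·(1.25) + (-3.75)·(-3.75) + (1.25)·(1.25) + (1.25)·(1.25)) / 3 = 18.75/3 = 6.25
  s[X,Y] = ((1.25)·(-0.5) + (-3.75)·(2.5) + (1.25)·(-1.5) + (1.25)·(-0.5)) / 3 = -12.5/3 = -4.1667
  s[X,Z] = ((1.25)·(2) + (-3.75)·(-2) + (1.25)·(1) + (1.25)·(-1)) / 3 = 10/3 = 3.3333
  s[Y,Y] = ((-0.5)·(-0.5) + (2.5)·(2.5) + (-1.5)·(-1.5) + (-0.5)·(-0.5)) / 3 = 9/3 = 3
  s[Y,Z] = ((-0.5)·(2) + (2.5)·(-2) + (-1.5)·(1) + (-0.5)·(-1)) / 3 = -7/3 = -2.3333
  s[Z,Z] = ((2)·(2) + (-2)·(-2) + (1)·(1) + (-1)·(-1)) / 3 = 10/3 = 3.3333
  Sample standard deviations s_i = √(s[i,i]):
  s(X) = √(6.25) = 2.5
  s(Y) = √(3) = 1.7321
  s(Z) = √(3.3333) = 1.8257

Step 3 — r_{ij} = s_{ij} / (s_i · s_j):
  r[X,X] = 1 (diagonal).
  r[X,Y] = -4.1667 / (2.5 · 1.7321) = -4.1667 / 4.3301 = -0.9623
  r[X,Z] = 3.3333 / (2.5 · 1.8257) = 3.3333 / 4.5644 = 0.7303
  r[Y,Y] = 1 (diagonal).
  r[Y,Z] = -2.3333 / (1.7321 · 1.8257) = -2.3333 / 3.1623 = -0.7379
  r[Z,Z] = 1 (diagonal).

R is symmetric with unit diagonal. Assembling:

R = [[1, -0.9623, 0.7303],
 [-0.9623, 1, -0.7379],
 [0.7303, -0.7379, 1]]


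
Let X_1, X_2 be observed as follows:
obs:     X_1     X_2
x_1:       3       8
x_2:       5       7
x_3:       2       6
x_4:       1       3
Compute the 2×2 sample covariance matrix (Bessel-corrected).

Step 1 — column means:
  mean(X_1) = (3 + 5 + 2 + 1) / 4 = 11/4 = 2.75
  mean(X_2) = (8 + 7 + 6 + 3) / 4 = 24/4 = 6

Step 2 — sample covariance S[i,j] = (1/(n-1)) · Σ_k (x_{k,i} - mean_i) · (x_{k,j} - mean_j), with n-1 = 3.
  S[X_1,X_1] = ((0.25)·(0.25) + (2.25)·(2.25) + (-0.75)·(-0.75) + (-1.75)·(-1.75)) / 3 = 8.75/3 = 2.9167
  S[X_1,X_2] = ((0.25)·(2) + (2.25)·(1) + (-0.75)·(0) + (-1.75)·(-3)) / 3 = 8/3 = 2.6667
  S[X_2,X_2] = ((2)·(2) + (1)·(1) + (0)·(0) + (-3)·(-3)) / 3 = 14/3 = 4.6667

S is symmetric (S[j,i] = S[i,j]). Assembling:

S = [[2.9167, 2.6667],
 [2.6667, 4.6667]]


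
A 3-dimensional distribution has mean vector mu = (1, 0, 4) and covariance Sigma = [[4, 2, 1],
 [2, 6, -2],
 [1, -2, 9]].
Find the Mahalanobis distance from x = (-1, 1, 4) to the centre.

Step 1 — centre the observation: (x - mu) = (-2, 1, 0).

Step 2 — invert Sigma (cofactor / det for 3×3, or solve directly):
  Sigma^{-1} = [[0.3333, -0.1333, -0.0667],
 [-0.1333, 0.2333, 0.0667],
 [-0.0667, 0.0667, 0.1333]].

Step 3 — form the quadratic (x - mu)^T · Sigma^{-1} · (x - mu):
  Sigma^{-1} · (x - mu) = (-0.8, 0.5, 0.2).
  (x - mu)^T · [Sigma^{-1} · (x - mu)] = (-2)·(-0.8) + (1)·(0.5) + (0)·(0.2) = 2.1.

Step 4 — take square root: d = √(2.1) ≈ 1.4491.

d(x, mu) = √(2.1) ≈ 1.4491


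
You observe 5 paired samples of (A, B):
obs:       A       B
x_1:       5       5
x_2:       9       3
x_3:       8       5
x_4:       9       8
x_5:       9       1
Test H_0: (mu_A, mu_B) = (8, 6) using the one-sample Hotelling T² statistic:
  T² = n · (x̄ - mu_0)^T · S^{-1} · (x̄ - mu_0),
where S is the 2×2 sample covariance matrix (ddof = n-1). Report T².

Step 1 — sample mean vector:
  mean(A) = (5 + 9 + 8 + 9 + 9) / 5 = 40/5 = 8
  mean(B) = (5 + 3 + 5 + 8 + 1) / 5 = 22/5 = 4.4
  x̄ = (8, 4.4),  deviation x̄ - mu_0 = (8, 4.4) - (8, 6) = (0, -1.6).

Step 2 — sample covariance matrix, S[i,j] = (1/(n-1)) · Σ_k (x_{k,i} - mean_i) · (x_{k,j} - mean_j), divisor n-1 = 4:
  S[A,A] = ((-3)·(-3) + (1)·(1) + (0)·(0) + (1)·(1) + (1)·(1)) / 4 = 12/4 = 3
  S[A,B] = ((-3)·(0.6) + (1)·(-1.4) + (0)·(0.6) + (1)·(3.6) + (1)·(-3.4)) / 4 = -3/4 = -0.75
  S[B,B] = ((0.6)·(0.6) + (-1.4)·(-1.4) + (0.6)·(0.6) + (3.6)·(3.6) + (-3.4)·(-3.4)) / 4 = 27.2/4 = 6.8
  S = [[3, -0.75],
 [-0.75, 6.8]].

Step 3 — invert S. det(S) = 3·6.8 - (-0.75)² = 19.8375.
  S^{-1} = (1/det) · [[d, -b], [-b, a]] = [[0.3428, 0.0378],
 [0.0378, 0.1512]].

Step 4 — quadratic form (x̄ - mu_0)^T · S^{-1} · (x̄ - mu_0):
  S^{-1} · (x̄ - mu_0) = (-0.0605, -0.242),
  (x̄ - mu_0)^T · [...] = (0)·(-0.0605) + (-1.6)·(-0.242) = 0.3871.

Step 5 — scale by n: T² = 5 · 0.3871 = 1.9357.

T² ≈ 1.9357


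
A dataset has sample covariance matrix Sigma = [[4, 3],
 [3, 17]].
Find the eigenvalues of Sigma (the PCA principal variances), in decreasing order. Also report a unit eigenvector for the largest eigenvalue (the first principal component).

Step 1 — characteristic polynomial of 2×2 Sigma:
  det(Sigma - λI) = λ² - trace · λ + det = 0.
  trace = 4 + 17 = 21, det = 4·17 - (3)² = 59.
Step 2 — discriminant:
  Δ = trace² - 4·det = 441 - 236 = 205.
Step 3 — eigenvalues:
  λ = (trace ± √Δ)/2 = (21 ± 14.3178)/2,
  λ_1 = 17.6589,  λ_2 = 3.3411.

Step 4 — unit eigenvector for λ_1: solve (Sigma - λ_1 I)v = 0. First row:
  (4 - 17.6589)·v_x + (3)·v_y = 0, i.e. (-13.6589)·v_x + (3)·v_y = 0,
  so v ∝ (b, λ_1 - a) = (3, 13.6589) = u.
  ||u|| = √((3)² + (13.6589)²) = √(195.5658) ≈ 13.9845,
  v_1 = u/||u|| ≈ (0.2145, 0.9767) (||v_1|| = 1).

λ_1 = 17.6589,  λ_2 = 3.3411;  v_1 ≈ (0.2145, 0.9767)


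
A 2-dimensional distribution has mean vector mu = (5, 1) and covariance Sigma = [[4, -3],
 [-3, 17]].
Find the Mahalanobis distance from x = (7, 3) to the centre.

Step 1 — centre the observation: (x - mu) = (2, 2).

Step 2 — invert Sigma. det(Sigma) = 4·17 - (-3)² = 59.
  Sigma^{-1} = (1/det) · [[d, -b], [-b, a]] = [[0.2881, 0.0508],
 [0.0508, 0.0678]].

Step 3 — form the quadratic (x - mu)^T · Sigma^{-1} · (x - mu):
  Sigma^{-1} · (x - mu) = (0.678, 0.2373).
  (x - mu)^T · [Sigma^{-1} · (x - mu)] = (2)·(0.678) + (2)·(0.2373) = 1.8305.

Step 4 — take square root: d = √(1.8305) ≈ 1.353.

d(x, mu) = √(1.8305) ≈ 1.353


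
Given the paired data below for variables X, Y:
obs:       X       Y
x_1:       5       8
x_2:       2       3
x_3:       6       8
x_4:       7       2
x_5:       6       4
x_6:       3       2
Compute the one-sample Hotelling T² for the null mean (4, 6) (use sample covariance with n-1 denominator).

Step 1 — sample mean vector:
  mean(X) = (5 + 2 + 6 + 7 + 6 + 3) / 6 = 29/6 = 4.8333
  mean(Y) = (8 + 3 + 8 + 2 + 4 + 2) / 6 = 27/6 = 4.5
  x̄ = (4.8333, 4.5),  deviation x̄ - mu_0 = (4.8333, 4.5) - (4, 6) = (0.8333, -1.5).

Step 2 — sample covariance matrix, S[i,j] = (1/(n-1)) · Σ_k (x_{k,i} - mean_i) · (x_{k,j} - mean_j), divisor n-1 = 5:
  S[X,X] = ((0.1667)·(0.1667) + (-2.8333)·(-2.8333) + (1.1667)·(1.1667) + (2.1667)·(2.1667) + (1.1667)·(1.1667) + (-1.8333)·(-1.8333)) / 5 = 18.8333/5 = 3.7667
  S[X,Y] = ((0.1667)·(3.5) + (-2.8333)·(-1.5) + (1.1667)·(3.5) + (2.1667)·(-2.5) + (1.1667)·(-0.5) + (-1.8333)·(-2.5)) / 5 = 7.5/5 = 1.5
  S[Y,Y] = ((3.5)·(3.5) + (-1.5)·(-1.5) + (3.5)·(3.5) + (-2.5)·(-2.5) + (-0.5)·(-0.5) + (-2.5)·(-2.5)) / 5 = 39.5/5 = 7.9
  S = [[3.7667, 1.5],
 [1.5, 7.9]].

Step 3 — invert S. det(S) = 3.7667·7.9 - (1.5)² = 27.5067.
  S^{-1} = (1/det) · [[d, -b], [-b, a]] = [[0.2872, -0.0545],
 [-0.0545, 0.1369]].

Step 4 — quadratic form (x̄ - mu_0)^T · S^{-1} · (x̄ - mu_0):
  S^{-1} · (x̄ - mu_0) = (0.3211, -0.2508),
  (x̄ - mu_0)^T · [...] = (0.8333)·(0.3211) + (-1.5)·(-0.2508) = 0.6439.

Step 5 — scale by n: T² = 6 · 0.6439 = 3.8633.

T² ≈ 3.8633


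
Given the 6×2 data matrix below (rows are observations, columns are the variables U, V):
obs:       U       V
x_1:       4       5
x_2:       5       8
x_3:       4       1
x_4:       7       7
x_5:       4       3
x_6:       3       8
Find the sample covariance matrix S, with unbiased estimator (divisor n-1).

Step 1 — column means:
  mean(U) = (4 + 5 + 4 + 7 + 4 + 3) / 6 = 27/6 = 4.5
  mean(V) = (5 + 8 + 1 + 7 + 3 + 8) / 6 = 32/6 = 5.3333

Step 2 — sample covariance S[i,j] = (1/(n-1)) · Σ_k (x_{k,i} - mean_i) · (x_{k,j} - mean_j), with n-1 = 5.
  S[U,U] = ((-0.5)·(-0.5) + (0.5)·(0.5) + (-0.5)·(-0.5) + (2.5)·(2.5) + (-0.5)·(-0.5) + (-1.5)·(-1.5)) / 5 = 9.5/5 = 1.9
  S[U,V] = ((-0.5)·(-0.3333) + (0.5)·(2.6667) + (-0.5)·(-4.3333) + (2.5)·(1.6667) + (-0.5)·(-2.3333) + (-1.5)·(2.6667)) / 5 = 5/5 = 1
  S[V,V] = ((-0.3333)·(-0.3333) + (2.6667)·(2.6667) + (-4.3333)·(-4.3333) + (1.6667)·(1.6667) + (-2.3333)·(-2.3333) + (2.6667)·(2.6667)) / 5 = 41.3333/5 = 8.2667

S is symmetric (S[j,i] = S[i,j]). Assembling:

S = [[1.9, 1],
 [1, 8.2667]]


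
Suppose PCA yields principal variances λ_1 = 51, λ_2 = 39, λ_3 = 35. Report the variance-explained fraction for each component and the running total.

Step 1 — total variance = trace(Sigma) = Σ λ_i = 51 + 39 + 35 = 125.

Step 2 — fraction explained by component i = λ_i / Σ λ:
  PC1: 51/125 = 0.408
  PC2: 39/125 = 0.312
  PC3: 35/125 = 0.28

Step 3 — cumulative fraction after k components = (λ_1 + ... + λ_k) / Σ λ:
  k = 1: 51/125 = 0.408
  k = 2: (51 + 39)/125 = 90/125 = 0.72
  k = 3: (51 + 39 + 35)/125 = 125/125 = 1

Summary (fraction, with percent):

explained: PC1 0.408 (40.8%), PC2 0.312 (31.2%), PC3 0.28 (28%);  cumulative: 0.408, 0.72, 1


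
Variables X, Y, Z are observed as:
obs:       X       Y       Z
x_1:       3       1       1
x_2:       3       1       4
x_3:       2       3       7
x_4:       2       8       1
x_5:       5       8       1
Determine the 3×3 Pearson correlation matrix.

Step 1 — column means:
  mean(X) = (3 + 3 + 2 + 2 + 5) / 5 = 15/5 = 3
  mean(Y) = (1 + 1 + 3 + 8 + 8) / 5 = 21/5 = 4.2
  mean(Z) = (1 + 4 + 7 + 1 + 1) / 5 = 14/5 = 2.8

Step 2 — sample variances and covariances s[i,j] = (1/(n-1)) · Σ_k (x_{k,i} - mean_i) · (x_{k,j} - mean_j), with n-1 = 4:
  s[X,X] = ((0)·(0) + (0)·(0) + (-1)·(-1) + (-1)·(-1) + (2)·(2)) / 4 = 6/4 = 1.5
  s[X,Y] = ((0)·(-3.2) + (0)·(-3.2) + (-1)·(-1.2) + (-1)·(3.8) + (2)·(3.8)) / 4 = 5/4 = 1.25
  s[X,Z] = ((0)·(-1.8) + (0)·(1.2) + (-1)·(4.2) + (-1)·(-1.8) + (2)·(-1.8)) / 4 = -6/4 = -1.5
  s[Y,Y] = ((-3.2)·(-3.2) + (-3.2)·(-3.2) + (-1.2)·(-1.2) + (3.8)·(3.8) + (3.8)·(3.8)) / 4 = 50.8/4 = 12.7
  s[Y,Z] = ((-3.2)·(-1.8) + (-3.2)·(1.2) + (-1.2)·(4.2) + (3.8)·(-1.8) + (3.8)·(-1.8)) / 4 = -16.8/4 = -4.2
  s[Z,Z] = ((-1.8)·(-1.8) + (1.2)·(1.2) + (4.2)·(4.2) + (-1.8)·(-1.8) + (-1.8)·(-1.8)) / 4 = 28.8/4 = 7.2
  Sample standard deviations s_i = √(s[i,i]):
  s(X) = √(1.5) = 1.2247
  s(Y) = √(12.7) = 3.5637
  s(Z) = √(7.2) = 2.6833

Step 3 — r_{ij} = s_{ij} / (s_i · s_j):
  r[X,X] = 1 (diagonal).
  r[X,Y] = 1.25 / (1.2247 · 3.5637) = 1.25 / 4.3646 = 0.2864
  r[X,Z] = -1.5 / (1.2247 · 2.6833) = -1.5 / 3.2863 = -0.4564
  r[Y,Y] = 1 (diagonal).
  r[Y,Z] = -4.2 / (3.5637 · 2.6833) = -4.2 / 9.5624 = -0.4392
  r[Z,Z] = 1 (diagonal).

R is symmetric with unit diagonal. Assembling:

R = [[1, 0.2864, -0.4564],
 [0.2864, 1, -0.4392],
 [-0.4564, -0.4392, 1]]


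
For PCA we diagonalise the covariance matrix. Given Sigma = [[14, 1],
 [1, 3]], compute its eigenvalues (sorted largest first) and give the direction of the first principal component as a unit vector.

Step 1 — characteristic polynomial of 2×2 Sigma:
  det(Sigma - λI) = λ² - trace · λ + det = 0.
  trace = 14 + 3 = 17, det = 14·3 - (1)² = 41.
Step 2 — discriminant:
  Δ = trace² - 4·det = 289 - 164 = 125.
Step 3 — eigenvalues:
  λ = (trace ± √Δ)/2 = (17 ± 11.1803)/2,
  λ_1 = 14.0902,  λ_2 = 2.9098.

Step 4 — unit eigenvector for λ_1: solve (Sigma - λ_1 I)v = 0. First row:
  (14 - 14.0902)·v_x + (1)·v_y = 0, i.e. (-0.0902)·v_x + (1)·v_y = 0,
  so v ∝ (b, λ_1 - a) = (1, 0.0902) = u.
  ||u|| = √((1)² + (0.0902)²) = √(1.0081) ≈ 1.0041,
  v_1 = u/||u|| ≈ (0.996, 0.0898) (||v_1|| = 1).

λ_1 = 14.0902,  λ_2 = 2.9098;  v_1 ≈ (0.996, 0.0898)


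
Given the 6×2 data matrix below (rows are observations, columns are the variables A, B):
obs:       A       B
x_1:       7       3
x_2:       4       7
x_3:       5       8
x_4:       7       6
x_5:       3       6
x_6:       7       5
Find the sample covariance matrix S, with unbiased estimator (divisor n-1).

Step 1 — column means:
  mean(A) = (7 + 4 + 5 + 7 + 3 + 7) / 6 = 33/6 = 5.5
  mean(B) = (3 + 7 + 8 + 6 + 6 + 5) / 6 = 35/6 = 5.8333

Step 2 — sample covariance S[i,j] = (1/(n-1)) · Σ_k (x_{k,i} - mean_i) · (x_{k,j} - mean_j), with n-1 = 5.
  S[A,A] = ((1.5)·(1.5) + (-1.5)·(-1.5) + (-0.5)·(-0.5) + (1.5)·(1.5) + (-2.5)·(-2.5) + (1.5)·(1.5)) / 5 = 15.5/5 = 3.1
  S[A,B] = ((1.5)·(-2.8333) + (-1.5)·(1.1667) + (-0.5)·(2.1667) + (1.5)·(0.1667) + (-2.5)·(0.1667) + (1.5)·(-0.8333)) / 5 = -8.5/5 = -1.7
  S[B,B] = ((-2.8333)·(-2.8333) + (1.1667)·(1.1667) + (2.1667)·(2.1667) + (0.1667)·(0.1667) + (0.1667)·(0.1667) + (-0.8333)·(-0.8333)) / 5 = 14.8333/5 = 2.9667

S is symmetric (S[j,i] = S[i,j]). Assembling:

S = [[3.1, -1.7],
 [-1.7, 2.9667]]


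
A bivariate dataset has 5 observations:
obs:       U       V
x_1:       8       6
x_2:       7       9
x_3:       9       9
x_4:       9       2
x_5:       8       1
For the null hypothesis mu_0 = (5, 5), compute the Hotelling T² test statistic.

Step 1 — sample mean vector:
  mean(U) = (8 + 7 + 9 + 9 + 8) / 5 = 41/5 = 8.2
  mean(V) = (6 + 9 + 9 + 2 + 1) / 5 = 27/5 = 5.4
  x̄ = (8.2, 5.4),  deviation x̄ - mu_0 = (8.2, 5.4) - (5, 5) = (3.2, 0.4).

Step 2 — sample covariance matrix, S[i,j] = (1/(n-1)) · Σ_k (x_{k,i} - mean_i) · (x_{k,j} - mean_j), divisor n-1 = 4:
  S[U,U] = ((-0.2)·(-0.2) + (-1.2)·(-1.2) + (0.8)·(0.8) + (0.8)·(0.8) + (-0.2)·(-0.2)) / 4 = 2.8/4 = 0.7
  S[U,V] = ((-0.2)·(0.6) + (-1.2)·(3.6) + (0.8)·(3.6) + (0.8)·(-3.4) + (-0.2)·(-4.4)) / 4 = -3.4/4 = -0.85
  S[V,V] = ((0.6)·(0.6) + (3.6)·(3.6) + (3.6)·(3.6) + (-3.4)·(-3.4) + (-4.4)·(-4.4)) / 4 = 57.2/4 = 14.3
  S = [[0.7, -0.85],
 [-0.85, 14.3]].

Step 3 — invert S. det(S) = 0.7·14.3 - (-0.85)² = 9.2875.
  S^{-1} = (1/det) · [[d, -b], [-b, a]] = [[1.5397, 0.0915],
 [0.0915, 0.0754]].

Step 4 — quadratic form (x̄ - mu_0)^T · S^{-1} · (x̄ - mu_0):
  S^{-1} · (x̄ - mu_0) = (4.9637, 0.323),
  (x̄ - mu_0)^T · [...] = (3.2)·(4.9637) + (0.4)·(0.323) = 16.0129.

Step 5 — scale by n: T² = 5 · 16.0129 = 80.0646.

T² ≈ 80.0646


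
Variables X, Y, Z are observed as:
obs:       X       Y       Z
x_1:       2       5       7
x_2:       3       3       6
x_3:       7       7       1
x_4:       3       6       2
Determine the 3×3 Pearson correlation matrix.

Step 1 — column means:
  mean(X) = (2 + 3 + 7 + 3) / 4 = 15/4 = 3.75
  mean(Y) = (5 + 3 + 7 + 6) / 4 = 21/4 = 5.25
  mean(Z) = (7 + 6 + 1 + 2) / 4 = 16/4 = 4

Step 2 — sample variances and covariances s[i,j] = (1/(n-1)) · Σ_k (x_{k,i} - mean_i) · (x_{k,j} - mean_j), with n-1 = 3:
  s[X,X] = ((-1.75)·(-1.75) + (-0.75)·(-0.75) + (3.25)·(3.25) + (-0.75)·(-0.75)) / 3 = 14.75/3 = 4.9167
  s[X,Y] = ((-1.75)·(-0.25) + (-0.75)·(-2.25) + (3.25)·(1.75) + (-0.75)·(0.75)) / 3 = 7.25/3 = 2.4167
  s[X,Z] = ((-1.75)·(3) + (-0.75)·(2) + (3.25)·(-3) + (-0.75)·(-2)) / 3 = -15/3 = -5
  s[Y,Y] = ((-0.25)·(-0.25) + (-2.25)·(-2.25) + (1.75)·(1.75) + (0.75)·(0.75)) / 3 = 8.75/3 = 2.9167
  s[Y,Z] = ((-0.25)·(3) + (-2.25)·(2) + (1.75)·(-3) + (0.75)·(-2)) / 3 = -12/3 = -4
  s[Z,Z] = ((3)·(3) + (2)·(2) + (-3)·(-3) + (-2)·(-2)) / 3 = 26/3 = 8.6667
  Sample standard deviations s_i = √(s[i,i]):
  s(X) = √(4.9167) = 2.2174
  s(Y) = √(2.9167) = 1.7078
  s(Z) = √(8.6667) = 2.9439

Step 3 — r_{ij} = s_{ij} / (s_i · s_j):
  r[X,X] = 1 (diagonal).
  r[X,Y] = 2.4167 / (2.2174 · 1.7078) = 2.4167 / 3.7869 = 0.6382
  r[X,Z] = -5 / (2.2174 · 2.9439) = -5 / 6.5277 = -0.766
  r[Y,Y] = 1 (diagonal).
  r[Y,Z] = -4 / (1.7078 · 2.9439) = -4 / 5.0277 = -0.7956
  r[Z,Z] = 1 (diagonal).

R is symmetric with unit diagonal. Assembling:

R = [[1, 0.6382, -0.766],
 [0.6382, 1, -0.7956],
 [-0.766, -0.7956, 1]]


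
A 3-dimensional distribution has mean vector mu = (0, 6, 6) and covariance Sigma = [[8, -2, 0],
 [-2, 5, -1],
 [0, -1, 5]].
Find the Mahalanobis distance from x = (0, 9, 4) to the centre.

Step 1 — centre the observation: (x - mu) = (0, 3, -2).

Step 2 — invert Sigma (cofactor / det for 3×3, or solve directly):
  Sigma^{-1} = [[0.1395, 0.0581, 0.0116],
 [0.0581, 0.2326, 0.0465],
 [0.0116, 0.0465, 0.2093]].

Step 3 — form the quadratic (x - mu)^T · Sigma^{-1} · (x - mu):
  Sigma^{-1} · (x - mu) = (0.1512, 0.6047, -0.2791).
  (x - mu)^T · [Sigma^{-1} · (x - mu)] = (0)·(0.1512) + (3)·(0.6047) + (-2)·(-0.2791) = 2.3721.

Step 4 — take square root: d = √(2.3721) ≈ 1.5402.

d(x, mu) = √(2.3721) ≈ 1.5402


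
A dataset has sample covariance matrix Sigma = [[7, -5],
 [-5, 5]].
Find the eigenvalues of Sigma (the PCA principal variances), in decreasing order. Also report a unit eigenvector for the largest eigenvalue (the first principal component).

Step 1 — characteristic polynomial of 2×2 Sigma:
  det(Sigma - λI) = λ² - trace · λ + det = 0.
  trace = 7 + 5 = 12, det = 7·5 - (-5)² = 10.
Step 2 — discriminant:
  Δ = trace² - 4·det = 144 - 40 = 104.
Step 3 — eigenvalues:
  λ = (trace ± √Δ)/2 = (12 ± 10.198)/2,
  λ_1 = 11.099,  λ_2 = 0.901.

Step 4 — unit eigenvector for λ_1: solve (Sigma - λ_1 I)v = 0. First row:
  (7 - 11.099)·v_x + (-5)·v_y = 0, i.e. (-4.099)·v_x + (-5)·v_y = 0,
  so v ∝ (b, λ_1 - a) = (-5, 4.099); multiply by -1 so the first entry is positive: u = (5, -4.099).
  ||u|| = √((5)² + (-4.099)²) = √(41.802) ≈ 6.4654,
  v_1 = u/||u|| ≈ (0.7733, -0.634) (||v_1|| = 1).

λ_1 = 11.099,  λ_2 = 0.901;  v_1 ≈ (0.7733, -0.634)


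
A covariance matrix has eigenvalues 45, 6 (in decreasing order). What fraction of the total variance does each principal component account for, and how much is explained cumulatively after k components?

Step 1 — total variance = trace(Sigma) = Σ λ_i = 45 + 6 = 51.

Step 2 — fraction explained by component i = λ_i / Σ λ:
  PC1: 45/51 = 0.8824
  PC2: 6/51 = 0.1176

Step 3 — cumulative fraction after k components = (λ_1 + ... + λ_k) / Σ λ:
  k = 1: 45/51 = 0.8824
  k = 2: (45 + 6)/51 = 51/51 = 1

Summary (fraction, with percent):

explained: PC1 0.8824 (88.24%), PC2 0.1176 (11.76%);  cumulative: 0.8824, 1


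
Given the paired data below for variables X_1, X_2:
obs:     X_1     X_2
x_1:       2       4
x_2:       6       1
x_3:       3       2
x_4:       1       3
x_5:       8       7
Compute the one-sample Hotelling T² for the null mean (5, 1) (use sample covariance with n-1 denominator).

Step 1 — sample mean vector:
  mean(X_1) = (2 + 6 + 3 + 1 + 8) / 5 = 20/5 = 4
  mean(X_2) = (4 + 1 + 2 + 3 + 7) / 5 = 17/5 = 3.4
  x̄ = (4, 3.4),  deviation x̄ - mu_0 = (4, 3.4) - (5, 1) = (-1, 2.4).

Step 2 — sample covariance matrix, S[i,j] = (1/(n-1)) · Σ_k (x_{k,i} - mean_i) · (x_{k,j} - mean_j), divisor n-1 = 4:
  S[X_1,X_1] = ((-2)·(-2) + (2)·(2) + (-1)·(-1) + (-3)·(-3) + (4)·(4)) / 4 = 34/4 = 8.5
  S[X_1,X_2] = ((-2)·(0.6) + (2)·(-2.4) + (-1)·(-1.4) + (-3)·(-0.4) + (4)·(3.6)) / 4 = 11/4 = 2.75
  S[X_2,X_2] = ((0.6)·(0.6) + (-2.4)·(-2.4) + (-1.4)·(-1.4) + (-0.4)·(-0.4) + (3.6)·(3.6)) / 4 = 21.2/4 = 5.3
  S = [[8.5, 2.75],
 [2.75, 5.3]].

Step 3 — invert S. det(S) = 8.5·5.3 - (2.75)² = 37.4875.
  S^{-1} = (1/det) · [[d, -b], [-b, a]] = [[0.1414, -0.0734],
 [-0.0734, 0.2267]].

Step 4 — quadratic form (x̄ - mu_0)^T · S^{-1} · (x̄ - mu_0):
  S^{-1} · (x̄ - mu_0) = (-0.3174, 0.6175),
  (x̄ - mu_0)^T · [...] = (-1)·(-0.3174) + (2.4)·(0.6175) = 1.7995.

Step 5 — scale by n: T² = 5 · 1.7995 = 8.9977.

T² ≈ 8.9977


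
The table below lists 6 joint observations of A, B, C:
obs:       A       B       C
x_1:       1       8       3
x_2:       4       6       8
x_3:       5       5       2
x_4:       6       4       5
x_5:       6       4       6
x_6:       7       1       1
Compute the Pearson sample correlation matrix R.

Step 1 — column means:
  mean(A) = (1 + 4 + 5 + 6 + 6 + 7) / 6 = 29/6 = 4.8333
  mean(B) = (8 + 6 + 5 + 4 + 4 + 1) / 6 = 28/6 = 4.6667
  mean(C) = (3 + 8 + 2 + 5 + 6 + 1) / 6 = 25/6 = 4.1667

Step 2 — sample variances and covariances s[i,j] = (1/(n-1)) · Σ_k (x_{k,i} - mean_i) · (x_{k,j} - mean_j), with n-1 = 5:
  s[A,A] = ((-3.8333)·(-3.8333) + (-0.8333)·(-0.8333) + (0.1667)·(0.1667) + (1.1667)·(1.1667) + (1.1667)·(1.1667) + (2.1667)·(2.1667)) / 5 = 22.8333/5 = 4.5667
  s[A,B] = ((-3.8333)·(3.3333) + (-0.8333)·(1.3333) + (0.1667)·(0.3333) + (1.1667)·(-0.6667) + (1.1667)·(-0.6667) + (2.1667)·(-3.6667)) / 5 = -23.3333/5 = -4.6667
  s[A,C] = ((-3.8333)·(-1.1667) + (-0.8333)·(3.8333) + (0.1667)·(-2.1667) + (1.1667)·(0.8333) + (1.1667)·(1.8333) + (2.1667)·(-3.1667)) / 5 = -2.8333/5 = -0.5667
  s[B,B] = ((3.3333)·(3.3333) + (1.3333)·(1.3333) + (0.3333)·(0.3333) + (-0.6667)·(-0.6667) + (-0.6667)·(-0.6667) + (-3.6667)·(-3.6667)) / 5 = 27.3333/5 = 5.4667
  s[B,C] = ((3.3333)·(-1.1667) + (1.3333)·(3.8333) + (0.3333)·(-2.1667) + (-0.6667)·(0.8333) + (-0.6667)·(1.8333) + (-3.6667)·(-3.1667)) / 5 = 10.3333/5 = 2.0667
  s[C,C] = ((-1.1667)·(-1.1667) + (3.8333)·(3.8333) + (-2.1667)·(-2.1667) + (0.8333)·(0.8333) + (1.8333)·(1.8333) + (-3.1667)·(-3.1667)) / 5 = 34.8333/5 = 6.9667
  Sample standard deviations s_i = √(s[i,i]):
  s(A) = √(4.5667) = 2.137
  s(B) = √(5.4667) = 2.3381
  s(C) = √(6.9667) = 2.6394

Step 3 — r_{ij} = s_{ij} / (s_i · s_j):
  r[A,A] = 1 (diagonal).
  r[A,B] = -4.6667 / (2.137 · 2.3381) = -4.6667 / 4.9964 = -0.934
  r[A,C] = -0.5667 / (2.137 · 2.6394) = -0.5667 / 5.6404 = -0.1005
  r[B,B] = 1 (diagonal).
  r[B,C] = 2.0667 / (2.3381 · 2.6394) = 2.0667 / 6.1713 = 0.3349
  r[C,C] = 1 (diagonal).

R is symmetric with unit diagonal. Assembling:

R = [[1, -0.934, -0.1005],
 [-0.934, 1, 0.3349],
 [-0.1005, 0.3349, 1]]


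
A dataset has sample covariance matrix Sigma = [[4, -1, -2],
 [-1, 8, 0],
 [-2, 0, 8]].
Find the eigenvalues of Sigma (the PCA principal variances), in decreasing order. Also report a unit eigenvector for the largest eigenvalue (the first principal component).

Step 1 — characteristic polynomial p(λ) = det(λI - Sigma) = λ³ - tr·λ² + c_1·λ - det, where tr = trace, c_1 = sum of the principal 2×2 minors, det = det(Sigma):
  tr = 4 + 8 + 8 = 20,
  c_1 = (4·8 - (-1)²) + (4·8 - (-2)²) + (8·8 - (0)²) = 31 + 28 + 64 = 123,
  det = 4·(8·8 - (0)²) - (-1)·((-1)·8 - (0)·(-2)) + (-2)·((-1)·(0) - 8·(-2)) = 4·(64) - (-1)·(-8) + (-2)·(16) = 216.
  So p(λ) = λ³ - 20λ² + 123λ - 216.
Step 2 — look for an integer root (rational root theorem: any rational root is an integer divisor of 216). Testing λ = 3:
  p(3) = 27 - 180 + 369 - 216 = 0  ✓
  Dividing out (λ - 3): p(λ) = (λ - 3)(λ² - 17λ + 72).
Step 3 — remaining eigenvalues from the quadratic λ² - 17λ + 72 = 0:
  Δ = 17² - 4·72 = 289 - 288 = 1,  λ = (17 ± √1)/2 = (17 ± 1)/2 = 9 or 8.
  Sorted: λ_1 = 9,  λ_2 = 8,  λ_3 = 3  (check: sum = 20 = tr ✓).

Step 4 — unit eigenvector for λ_1 = 9: v spans the null space of (Sigma - λ_1 I), whose rows are
  r_1 = (-5, -1, -2),  r_2 = (-1, -1, 0),  r_3 = (-2, 0, -1).
  v is orthogonal to every row, so take v ∝ r_1 × r_2 = ((-1)·(0) - (-2)·(-1), (-2)·(-1) - (-5)·(0), (-5)·(-1) - (-1)·(-1)) = (-2, 2, 4).
  Rescale (divide by 2; multiply by -1 so the first nonzero entry is positive): u = (1, -1, -2).
  ||u|| = √((1)² + (-1)² + (-2)²) = √(6) ≈ 2.4495,  v_1 = u/||u|| ≈ (0.4082, -0.4082, -0.8165) (||v_1|| = 1).

λ_1 = 9,  λ_2 = 8,  λ_3 = 3;  v_1 ≈ (0.4082, -0.4082, -0.8165)


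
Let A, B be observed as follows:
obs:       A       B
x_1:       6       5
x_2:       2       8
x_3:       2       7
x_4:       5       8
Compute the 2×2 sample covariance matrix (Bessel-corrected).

Step 1 — column means:
  mean(A) = (6 + 2 + 2 + 5) / 4 = 15/4 = 3.75
  mean(B) = (5 + 8 + 7 + 8) / 4 = 28/4 = 7

Step 2 — sample covariance S[i,j] = (1/(n-1)) · Σ_k (x_{k,i} - mean_i) · (x_{k,j} - mean_j), with n-1 = 3.
  S[A,A] = ((2.25)·(2.25) + (-1.75)·(-1.75) + (-1.75)·(-1.75) + (1.25)·(1.25)) / 3 = 12.75/3 = 4.25
  S[A,B] = ((2.25)·(-2) + (-1.75)·(1) + (-1.75)·(0) + (1.25)·(1)) / 3 = -5/3 = -1.6667
  S[B,B] = ((-2)·(-2) + (1)·(1) + (0)·(0) + (1)·(1)) / 3 = 6/3 = 2

S is symmetric (S[j,i] = S[i,j]). Assembling:

S = [[4.25, -1.6667],
 [-1.6667, 2]]


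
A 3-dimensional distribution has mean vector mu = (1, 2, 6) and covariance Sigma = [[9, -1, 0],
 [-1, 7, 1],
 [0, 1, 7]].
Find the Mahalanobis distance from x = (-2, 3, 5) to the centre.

Step 1 — centre the observation: (x - mu) = (-3, 1, -1).

Step 2 — invert Sigma (cofactor / det for 3×3, or solve directly):
  Sigma^{-1} = [[0.1129, 0.0165, -0.0024],
 [0.0165, 0.1482, -0.0212],
 [-0.0024, -0.0212, 0.1459]].

Step 3 — form the quadratic (x - mu)^T · Sigma^{-1} · (x - mu):
  Sigma^{-1} · (x - mu) = (-0.32, 0.12, -0.16).
  (x - mu)^T · [Sigma^{-1} · (x - mu)] = (-3)·(-0.32) + (1)·(0.12) + (-1)·(-0.16) = 1.24.

Step 4 — take square root: d = √(1.24) ≈ 1.1136.

d(x, mu) = √(1.24) ≈ 1.1136


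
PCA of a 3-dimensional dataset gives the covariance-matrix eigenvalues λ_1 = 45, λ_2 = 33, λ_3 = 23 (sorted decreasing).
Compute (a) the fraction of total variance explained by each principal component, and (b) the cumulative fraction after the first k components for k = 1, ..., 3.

Step 1 — total variance = trace(Sigma) = Σ λ_i = 45 + 33 + 23 = 101.

Step 2 — fraction explained by component i = λ_i / Σ λ:
  PC1: 45/101 = 0.4455
  PC2: 33/101 = 0.3267
  PC3: 23/101 = 0.2277

Step 3 — cumulative fraction after k components = (λ_1 + ... + λ_k) / Σ λ:
  k = 1: 45/101 = 0.4455
  k = 2: (45 + 33)/101 = 78/101 = 0.7723
  k = 3: (45 + 33 + 23)/101 = 101/101 = 1

Summary (fraction, with percent):

explained: PC1 0.4455 (44.55%), PC2 0.3267 (32.67%), PC3 0.2277 (22.77%);  cumulative: 0.4455, 0.7723, 1
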